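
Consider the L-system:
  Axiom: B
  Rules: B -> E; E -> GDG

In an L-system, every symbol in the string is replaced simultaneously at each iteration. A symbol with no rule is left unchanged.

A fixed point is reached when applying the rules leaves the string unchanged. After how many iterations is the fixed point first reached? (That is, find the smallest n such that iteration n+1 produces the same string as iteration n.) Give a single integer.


Answer: 2

Derivation:
Step 0: B
Step 1: E
Step 2: GDG
Step 3: GDG  (unchanged — fixed point at step 2)


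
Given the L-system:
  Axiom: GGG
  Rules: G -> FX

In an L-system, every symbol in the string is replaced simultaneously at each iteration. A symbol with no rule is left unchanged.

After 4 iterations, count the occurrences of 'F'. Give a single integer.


Answer: 3

Derivation:
Step 0: GGG  (0 'F')
Step 1: FXFXFX  (3 'F')
Step 2: FXFXFX  (3 'F')
Step 3: FXFXFX  (3 'F')
Step 4: FXFXFX  (3 'F')


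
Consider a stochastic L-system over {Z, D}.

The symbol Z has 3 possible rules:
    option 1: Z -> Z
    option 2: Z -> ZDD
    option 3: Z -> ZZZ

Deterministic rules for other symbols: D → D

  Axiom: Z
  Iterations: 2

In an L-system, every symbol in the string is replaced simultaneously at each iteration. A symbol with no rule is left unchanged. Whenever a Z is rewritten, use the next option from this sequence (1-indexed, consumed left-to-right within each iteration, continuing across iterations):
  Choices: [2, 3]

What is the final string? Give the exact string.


Answer: ZZZDD

Derivation:
Step 0: Z
Step 1: ZDD  (used choices [2])
Step 2: ZZZDD  (used choices [3])


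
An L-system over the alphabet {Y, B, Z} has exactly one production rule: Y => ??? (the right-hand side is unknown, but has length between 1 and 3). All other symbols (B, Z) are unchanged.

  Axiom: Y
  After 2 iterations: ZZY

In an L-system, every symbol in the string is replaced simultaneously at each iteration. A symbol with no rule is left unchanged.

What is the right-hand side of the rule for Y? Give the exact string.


Answer: ZY

Derivation:
Trying Y => ZY:
  Step 0: Y
  Step 1: ZY
  Step 2: ZZY
Matches the given result.


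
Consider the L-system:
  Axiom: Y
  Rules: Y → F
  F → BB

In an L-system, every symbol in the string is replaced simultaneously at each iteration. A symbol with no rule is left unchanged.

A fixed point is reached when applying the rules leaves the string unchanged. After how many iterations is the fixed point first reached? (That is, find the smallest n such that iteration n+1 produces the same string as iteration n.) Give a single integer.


Step 0: Y
Step 1: F
Step 2: BB
Step 3: BB  (unchanged — fixed point at step 2)

Answer: 2


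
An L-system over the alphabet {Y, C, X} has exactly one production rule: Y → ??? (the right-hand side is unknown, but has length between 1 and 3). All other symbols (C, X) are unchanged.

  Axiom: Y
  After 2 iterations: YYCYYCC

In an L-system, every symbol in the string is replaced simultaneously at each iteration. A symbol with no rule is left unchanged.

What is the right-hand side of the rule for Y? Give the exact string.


Trying Y → YYC:
  Step 0: Y
  Step 1: YYC
  Step 2: YYCYYCC
Matches the given result.

Answer: YYC


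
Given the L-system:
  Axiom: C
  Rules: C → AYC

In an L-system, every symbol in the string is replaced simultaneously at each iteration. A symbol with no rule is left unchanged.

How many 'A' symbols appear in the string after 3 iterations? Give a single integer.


Answer: 3

Derivation:
Step 0: C  (0 'A')
Step 1: AYC  (1 'A')
Step 2: AYAYC  (2 'A')
Step 3: AYAYAYC  (3 'A')


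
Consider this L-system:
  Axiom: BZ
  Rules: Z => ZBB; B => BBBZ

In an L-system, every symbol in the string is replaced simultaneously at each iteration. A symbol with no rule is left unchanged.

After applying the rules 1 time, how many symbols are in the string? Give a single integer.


Answer: 7

Derivation:
Step 0: length = 2
Step 1: length = 7


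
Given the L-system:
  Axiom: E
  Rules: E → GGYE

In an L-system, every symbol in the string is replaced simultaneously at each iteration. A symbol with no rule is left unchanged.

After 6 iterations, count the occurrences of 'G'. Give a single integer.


Answer: 12

Derivation:
Step 0: E  (0 'G')
Step 1: GGYE  (2 'G')
Step 2: GGYGGYE  (4 'G')
Step 3: GGYGGYGGYE  (6 'G')
Step 4: GGYGGYGGYGGYE  (8 'G')
Step 5: GGYGGYGGYGGYGGYE  (10 'G')
Step 6: GGYGGYGGYGGYGGYGGYE  (12 'G')


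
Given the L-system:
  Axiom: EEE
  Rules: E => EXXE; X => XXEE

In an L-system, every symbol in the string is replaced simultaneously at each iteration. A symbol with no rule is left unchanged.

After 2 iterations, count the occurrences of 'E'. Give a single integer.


Answer: 24

Derivation:
Step 0: EEE  (3 'E')
Step 1: EXXEEXXEEXXE  (6 'E')
Step 2: EXXEXXEEXXEEEXXEEXXEXXEEXXEEEXXEEXXEXXEEXXEEEXXE  (24 'E')


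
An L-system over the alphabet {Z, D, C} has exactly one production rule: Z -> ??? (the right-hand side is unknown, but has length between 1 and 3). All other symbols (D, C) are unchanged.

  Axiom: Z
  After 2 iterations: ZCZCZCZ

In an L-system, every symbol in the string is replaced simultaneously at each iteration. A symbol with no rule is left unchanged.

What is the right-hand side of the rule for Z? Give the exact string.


Answer: ZCZ

Derivation:
Trying Z -> ZCZ:
  Step 0: Z
  Step 1: ZCZ
  Step 2: ZCZCZCZ
Matches the given result.


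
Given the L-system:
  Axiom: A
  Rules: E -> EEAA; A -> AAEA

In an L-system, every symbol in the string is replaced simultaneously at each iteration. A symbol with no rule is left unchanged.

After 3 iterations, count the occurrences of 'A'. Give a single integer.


Answer: 43

Derivation:
Step 0: A  (1 'A')
Step 1: AAEA  (3 'A')
Step 2: AAEAAAEAEEAAAAEA  (11 'A')
Step 3: AAEAAAEAEEAAAAEAAAEAAAEAEEAAAAEAEEAAEEAAAAEAAAEAAAEAAAEAEEAAAAEA  (43 'A')


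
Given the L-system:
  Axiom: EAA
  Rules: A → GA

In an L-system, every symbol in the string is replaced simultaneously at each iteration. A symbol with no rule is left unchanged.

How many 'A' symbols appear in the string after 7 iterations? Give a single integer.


Answer: 2

Derivation:
Step 0: EAA  (2 'A')
Step 1: EGAGA  (2 'A')
Step 2: EGGAGGA  (2 'A')
Step 3: EGGGAGGGA  (2 'A')
Step 4: EGGGGAGGGGA  (2 'A')
Step 5: EGGGGGAGGGGGA  (2 'A')
Step 6: EGGGGGGAGGGGGGA  (2 'A')
Step 7: EGGGGGGGAGGGGGGGA  (2 'A')


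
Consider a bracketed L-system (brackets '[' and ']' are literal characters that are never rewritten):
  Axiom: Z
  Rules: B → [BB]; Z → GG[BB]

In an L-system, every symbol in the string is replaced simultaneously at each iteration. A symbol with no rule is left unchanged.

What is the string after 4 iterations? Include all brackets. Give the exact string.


Answer: GG[[[[BB][BB]][[BB][BB]]][[[BB][BB]][[BB][BB]]]]

Derivation:
Step 0: Z
Step 1: GG[BB]
Step 2: GG[[BB][BB]]
Step 3: GG[[[BB][BB]][[BB][BB]]]
Step 4: GG[[[[BB][BB]][[BB][BB]]][[[BB][BB]][[BB][BB]]]]


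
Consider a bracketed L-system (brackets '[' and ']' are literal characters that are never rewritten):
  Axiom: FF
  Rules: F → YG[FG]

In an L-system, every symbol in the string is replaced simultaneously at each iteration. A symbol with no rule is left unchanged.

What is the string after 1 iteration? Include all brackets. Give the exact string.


Answer: YG[FG]YG[FG]

Derivation:
Step 0: FF
Step 1: YG[FG]YG[FG]


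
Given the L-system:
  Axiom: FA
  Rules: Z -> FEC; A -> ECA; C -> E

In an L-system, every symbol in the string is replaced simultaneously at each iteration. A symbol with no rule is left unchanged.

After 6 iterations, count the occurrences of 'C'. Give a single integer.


Step 0: FA  (0 'C')
Step 1: FECA  (1 'C')
Step 2: FEEECA  (1 'C')
Step 3: FEEEEECA  (1 'C')
Step 4: FEEEEEEECA  (1 'C')
Step 5: FEEEEEEEEECA  (1 'C')
Step 6: FEEEEEEEEEEECA  (1 'C')

Answer: 1


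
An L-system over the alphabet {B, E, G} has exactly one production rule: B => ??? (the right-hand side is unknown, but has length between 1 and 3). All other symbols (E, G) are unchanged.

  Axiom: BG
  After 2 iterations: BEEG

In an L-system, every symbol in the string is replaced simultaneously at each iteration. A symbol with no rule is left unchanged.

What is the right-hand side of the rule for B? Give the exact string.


Answer: BE

Derivation:
Trying B => BE:
  Step 0: BG
  Step 1: BEG
  Step 2: BEEG
Matches the given result.


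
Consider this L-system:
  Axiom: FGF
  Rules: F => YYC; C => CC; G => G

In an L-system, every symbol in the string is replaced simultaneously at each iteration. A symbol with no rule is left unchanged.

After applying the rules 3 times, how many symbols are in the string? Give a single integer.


Step 0: length = 3
Step 1: length = 7
Step 2: length = 9
Step 3: length = 13

Answer: 13


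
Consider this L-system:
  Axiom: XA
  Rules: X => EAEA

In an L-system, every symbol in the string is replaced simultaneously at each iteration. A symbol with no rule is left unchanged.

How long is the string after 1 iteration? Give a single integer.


Step 0: length = 2
Step 1: length = 5

Answer: 5


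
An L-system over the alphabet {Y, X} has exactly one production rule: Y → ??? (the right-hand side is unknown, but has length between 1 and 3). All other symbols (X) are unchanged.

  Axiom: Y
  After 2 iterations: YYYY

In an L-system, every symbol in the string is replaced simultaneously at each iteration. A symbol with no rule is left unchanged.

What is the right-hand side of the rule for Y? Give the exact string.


Answer: YY

Derivation:
Trying Y → YY:
  Step 0: Y
  Step 1: YY
  Step 2: YYYY
Matches the given result.


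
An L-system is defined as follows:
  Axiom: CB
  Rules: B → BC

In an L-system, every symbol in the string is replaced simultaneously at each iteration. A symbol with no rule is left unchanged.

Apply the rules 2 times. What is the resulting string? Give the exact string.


Answer: CBCC

Derivation:
Step 0: CB
Step 1: CBC
Step 2: CBCC


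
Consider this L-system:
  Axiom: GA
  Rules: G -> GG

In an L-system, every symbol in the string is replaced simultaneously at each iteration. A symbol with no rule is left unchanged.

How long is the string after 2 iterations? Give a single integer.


Step 0: length = 2
Step 1: length = 3
Step 2: length = 5

Answer: 5


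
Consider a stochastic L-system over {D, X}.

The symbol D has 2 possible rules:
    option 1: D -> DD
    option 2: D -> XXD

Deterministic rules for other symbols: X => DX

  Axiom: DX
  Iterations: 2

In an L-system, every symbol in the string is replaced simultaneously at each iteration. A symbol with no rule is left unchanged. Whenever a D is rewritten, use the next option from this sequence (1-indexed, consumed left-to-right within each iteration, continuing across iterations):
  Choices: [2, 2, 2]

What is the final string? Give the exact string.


Answer: DXDXXXDXXDDX

Derivation:
Step 0: DX
Step 1: XXDDX  (used choices [2])
Step 2: DXDXXXDXXDDX  (used choices [2, 2])


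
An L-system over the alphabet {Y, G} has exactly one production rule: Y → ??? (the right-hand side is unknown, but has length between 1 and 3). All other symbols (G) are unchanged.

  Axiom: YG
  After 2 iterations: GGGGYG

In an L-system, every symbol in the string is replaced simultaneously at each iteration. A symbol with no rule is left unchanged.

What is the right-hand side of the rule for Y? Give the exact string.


Answer: GGY

Derivation:
Trying Y → GGY:
  Step 0: YG
  Step 1: GGYG
  Step 2: GGGGYG
Matches the given result.


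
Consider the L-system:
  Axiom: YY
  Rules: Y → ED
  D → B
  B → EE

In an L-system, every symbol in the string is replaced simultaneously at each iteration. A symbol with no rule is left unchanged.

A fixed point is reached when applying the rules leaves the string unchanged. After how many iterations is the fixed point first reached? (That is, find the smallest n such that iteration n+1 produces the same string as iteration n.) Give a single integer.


Step 0: YY
Step 1: EDED
Step 2: EBEB
Step 3: EEEEEE
Step 4: EEEEEE  (unchanged — fixed point at step 3)

Answer: 3


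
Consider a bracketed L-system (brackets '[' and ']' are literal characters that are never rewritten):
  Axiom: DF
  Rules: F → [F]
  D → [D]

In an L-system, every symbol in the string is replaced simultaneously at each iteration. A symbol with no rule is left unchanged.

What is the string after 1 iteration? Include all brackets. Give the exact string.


Answer: [D][F]

Derivation:
Step 0: DF
Step 1: [D][F]


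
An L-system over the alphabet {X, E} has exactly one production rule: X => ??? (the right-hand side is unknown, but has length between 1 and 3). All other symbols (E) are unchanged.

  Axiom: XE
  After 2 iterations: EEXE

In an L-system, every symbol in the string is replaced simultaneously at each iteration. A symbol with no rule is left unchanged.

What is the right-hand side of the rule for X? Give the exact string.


Trying X => EX:
  Step 0: XE
  Step 1: EXE
  Step 2: EEXE
Matches the given result.

Answer: EX


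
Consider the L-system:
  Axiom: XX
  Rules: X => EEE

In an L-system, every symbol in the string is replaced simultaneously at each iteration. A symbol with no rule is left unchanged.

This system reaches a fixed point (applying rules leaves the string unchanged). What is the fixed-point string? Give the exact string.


Step 0: XX
Step 1: EEEEEE
Step 2: EEEEEE  (unchanged — fixed point at step 1)

Answer: EEEEEE


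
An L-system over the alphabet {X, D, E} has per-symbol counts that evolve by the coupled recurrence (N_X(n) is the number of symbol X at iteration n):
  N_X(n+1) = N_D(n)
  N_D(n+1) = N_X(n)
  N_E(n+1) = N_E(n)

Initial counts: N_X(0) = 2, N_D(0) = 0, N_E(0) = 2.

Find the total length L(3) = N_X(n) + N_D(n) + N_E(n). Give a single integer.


Answer: 4

Derivation:
Step 0: N_X=2, N_D=0, N_E=2, L=4
Step 1: N_X=0, N_D=2, N_E=2, L=4
Step 2: N_X=2, N_D=0, N_E=2, L=4
Step 3: N_X=0, N_D=2, N_E=2, L=4


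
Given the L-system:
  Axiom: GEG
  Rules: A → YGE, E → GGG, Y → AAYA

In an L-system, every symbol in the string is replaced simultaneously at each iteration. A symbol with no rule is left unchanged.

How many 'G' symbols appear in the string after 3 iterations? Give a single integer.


Step 0: GEG  (2 'G')
Step 1: GGGGG  (5 'G')
Step 2: GGGGG  (5 'G')
Step 3: GGGGG  (5 'G')

Answer: 5


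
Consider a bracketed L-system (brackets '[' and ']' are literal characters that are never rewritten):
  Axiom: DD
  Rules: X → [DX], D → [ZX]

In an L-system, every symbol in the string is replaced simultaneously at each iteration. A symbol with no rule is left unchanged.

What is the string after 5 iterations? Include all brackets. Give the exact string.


Step 0: DD
Step 1: [ZX][ZX]
Step 2: [Z[DX]][Z[DX]]
Step 3: [Z[[ZX][DX]]][Z[[ZX][DX]]]
Step 4: [Z[[Z[DX]][[ZX][DX]]]][Z[[Z[DX]][[ZX][DX]]]]
Step 5: [Z[[Z[[ZX][DX]]][[Z[DX]][[ZX][DX]]]]][Z[[Z[[ZX][DX]]][[Z[DX]][[ZX][DX]]]]]

Answer: [Z[[Z[[ZX][DX]]][[Z[DX]][[ZX][DX]]]]][Z[[Z[[ZX][DX]]][[Z[DX]][[ZX][DX]]]]]


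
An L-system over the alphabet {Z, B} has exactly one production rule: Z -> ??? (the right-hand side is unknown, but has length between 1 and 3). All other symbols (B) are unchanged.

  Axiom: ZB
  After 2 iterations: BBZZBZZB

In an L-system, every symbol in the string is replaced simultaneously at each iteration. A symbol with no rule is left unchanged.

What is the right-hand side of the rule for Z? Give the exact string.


Answer: BZZ

Derivation:
Trying Z -> BZZ:
  Step 0: ZB
  Step 1: BZZB
  Step 2: BBZZBZZB
Matches the given result.


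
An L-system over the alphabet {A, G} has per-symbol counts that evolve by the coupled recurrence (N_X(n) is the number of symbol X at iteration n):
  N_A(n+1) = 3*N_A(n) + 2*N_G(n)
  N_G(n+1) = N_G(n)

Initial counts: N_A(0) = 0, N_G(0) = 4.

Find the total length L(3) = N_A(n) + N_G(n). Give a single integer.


Answer: 108

Derivation:
Step 0: N_A=0, N_G=4, L=4
Step 1: N_A=8, N_G=4, L=12
Step 2: N_A=32, N_G=4, L=36
Step 3: N_A=104, N_G=4, L=108


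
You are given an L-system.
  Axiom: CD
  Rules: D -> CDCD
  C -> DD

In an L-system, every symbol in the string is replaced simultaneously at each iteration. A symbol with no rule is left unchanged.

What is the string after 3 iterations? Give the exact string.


Answer: DDCDCDDDCDCDDDCDCDDDCDCDCDCDCDCDDDCDCDDDCDCDCDCDCDCDDDCDCDDDCDCD

Derivation:
Step 0: CD
Step 1: DDCDCD
Step 2: CDCDCDCDDDCDCDDDCDCD
Step 3: DDCDCDDDCDCDDDCDCDDDCDCDCDCDCDCDDDCDCDDDCDCDCDCDCDCDDDCDCDDDCDCD


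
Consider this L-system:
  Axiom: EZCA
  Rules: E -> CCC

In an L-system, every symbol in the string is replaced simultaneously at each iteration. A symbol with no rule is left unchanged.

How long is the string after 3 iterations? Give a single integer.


Step 0: length = 4
Step 1: length = 6
Step 2: length = 6
Step 3: length = 6

Answer: 6


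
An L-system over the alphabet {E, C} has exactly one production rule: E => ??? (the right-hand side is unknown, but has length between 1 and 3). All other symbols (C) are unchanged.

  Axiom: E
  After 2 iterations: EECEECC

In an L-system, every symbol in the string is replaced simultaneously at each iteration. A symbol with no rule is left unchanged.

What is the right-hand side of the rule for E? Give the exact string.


Trying E => EEC:
  Step 0: E
  Step 1: EEC
  Step 2: EECEECC
Matches the given result.

Answer: EEC


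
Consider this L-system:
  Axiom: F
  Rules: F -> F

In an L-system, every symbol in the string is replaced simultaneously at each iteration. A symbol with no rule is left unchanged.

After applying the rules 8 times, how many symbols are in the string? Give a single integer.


Answer: 1

Derivation:
Step 0: length = 1
Step 1: length = 1
Step 2: length = 1
Step 3: length = 1
Step 4: length = 1
Step 5: length = 1
Step 6: length = 1
Step 7: length = 1
Step 8: length = 1


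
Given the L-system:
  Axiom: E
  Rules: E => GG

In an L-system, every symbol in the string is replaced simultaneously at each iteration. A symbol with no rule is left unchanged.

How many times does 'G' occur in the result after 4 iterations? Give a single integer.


Step 0: E  (0 'G')
Step 1: GG  (2 'G')
Step 2: GG  (2 'G')
Step 3: GG  (2 'G')
Step 4: GG  (2 'G')

Answer: 2


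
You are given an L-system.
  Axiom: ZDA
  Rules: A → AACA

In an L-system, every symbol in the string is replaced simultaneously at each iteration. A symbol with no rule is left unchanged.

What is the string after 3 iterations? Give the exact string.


Answer: ZDAACAAACACAACAAACAAACACAACACAACAAACACAACA

Derivation:
Step 0: ZDA
Step 1: ZDAACA
Step 2: ZDAACAAACACAACA
Step 3: ZDAACAAACACAACAAACAAACACAACACAACAAACACAACA


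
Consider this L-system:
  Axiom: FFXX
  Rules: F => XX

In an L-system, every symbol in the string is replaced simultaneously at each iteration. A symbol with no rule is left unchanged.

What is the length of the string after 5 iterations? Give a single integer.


Step 0: length = 4
Step 1: length = 6
Step 2: length = 6
Step 3: length = 6
Step 4: length = 6
Step 5: length = 6

Answer: 6


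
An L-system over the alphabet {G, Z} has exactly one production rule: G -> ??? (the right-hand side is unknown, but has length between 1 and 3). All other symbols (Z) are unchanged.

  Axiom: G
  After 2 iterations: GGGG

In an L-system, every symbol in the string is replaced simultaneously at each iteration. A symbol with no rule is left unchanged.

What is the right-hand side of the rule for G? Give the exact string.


Trying G -> GG:
  Step 0: G
  Step 1: GG
  Step 2: GGGG
Matches the given result.

Answer: GG


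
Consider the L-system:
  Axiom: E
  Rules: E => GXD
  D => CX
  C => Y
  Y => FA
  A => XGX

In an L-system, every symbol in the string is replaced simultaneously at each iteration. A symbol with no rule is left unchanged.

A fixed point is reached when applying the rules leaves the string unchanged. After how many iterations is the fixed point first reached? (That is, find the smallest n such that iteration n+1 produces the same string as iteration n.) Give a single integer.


Step 0: E
Step 1: GXD
Step 2: GXCX
Step 3: GXYX
Step 4: GXFAX
Step 5: GXFXGXX
Step 6: GXFXGXX  (unchanged — fixed point at step 5)

Answer: 5


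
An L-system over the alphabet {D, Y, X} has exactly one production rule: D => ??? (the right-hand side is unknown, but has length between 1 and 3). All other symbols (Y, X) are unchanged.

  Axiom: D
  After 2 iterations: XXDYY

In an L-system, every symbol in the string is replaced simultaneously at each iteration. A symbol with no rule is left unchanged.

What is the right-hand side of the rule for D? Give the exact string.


Trying D => XDY:
  Step 0: D
  Step 1: XDY
  Step 2: XXDYY
Matches the given result.

Answer: XDY


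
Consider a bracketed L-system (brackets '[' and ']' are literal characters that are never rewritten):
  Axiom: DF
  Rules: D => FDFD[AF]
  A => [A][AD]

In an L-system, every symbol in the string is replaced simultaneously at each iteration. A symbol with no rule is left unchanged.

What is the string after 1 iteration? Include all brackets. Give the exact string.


Step 0: DF
Step 1: FDFD[AF]F

Answer: FDFD[AF]F


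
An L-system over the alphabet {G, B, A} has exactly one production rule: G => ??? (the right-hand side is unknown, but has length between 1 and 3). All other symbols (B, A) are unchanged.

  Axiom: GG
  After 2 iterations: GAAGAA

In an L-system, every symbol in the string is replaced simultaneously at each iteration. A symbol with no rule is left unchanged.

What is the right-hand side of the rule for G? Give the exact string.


Answer: GA

Derivation:
Trying G => GA:
  Step 0: GG
  Step 1: GAGA
  Step 2: GAAGAA
Matches the given result.


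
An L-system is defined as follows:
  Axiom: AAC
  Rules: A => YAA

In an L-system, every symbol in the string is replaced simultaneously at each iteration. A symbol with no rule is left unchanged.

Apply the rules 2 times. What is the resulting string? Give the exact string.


Answer: YYAAYAAYYAAYAAC

Derivation:
Step 0: AAC
Step 1: YAAYAAC
Step 2: YYAAYAAYYAAYAAC


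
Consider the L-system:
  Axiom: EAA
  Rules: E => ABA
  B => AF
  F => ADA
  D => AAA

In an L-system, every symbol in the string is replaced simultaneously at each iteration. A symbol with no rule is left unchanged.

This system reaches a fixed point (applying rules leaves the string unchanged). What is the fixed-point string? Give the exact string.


Step 0: EAA
Step 1: ABAAA
Step 2: AAFAAA
Step 3: AAADAAAA
Step 4: AAAAAAAAAA
Step 5: AAAAAAAAAA  (unchanged — fixed point at step 4)

Answer: AAAAAAAAAA


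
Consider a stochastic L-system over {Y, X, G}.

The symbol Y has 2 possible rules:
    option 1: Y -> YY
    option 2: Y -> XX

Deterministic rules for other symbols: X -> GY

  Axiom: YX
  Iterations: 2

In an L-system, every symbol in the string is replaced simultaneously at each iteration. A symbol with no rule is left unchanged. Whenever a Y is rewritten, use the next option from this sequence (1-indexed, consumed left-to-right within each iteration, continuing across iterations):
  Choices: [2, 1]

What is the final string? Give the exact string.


Answer: GYGYGYY

Derivation:
Step 0: YX
Step 1: XXGY  (used choices [2])
Step 2: GYGYGYY  (used choices [1])


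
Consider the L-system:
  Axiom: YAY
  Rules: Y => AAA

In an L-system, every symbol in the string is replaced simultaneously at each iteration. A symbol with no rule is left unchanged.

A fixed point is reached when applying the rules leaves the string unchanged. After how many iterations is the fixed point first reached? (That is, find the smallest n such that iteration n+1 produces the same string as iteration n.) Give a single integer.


Answer: 1

Derivation:
Step 0: YAY
Step 1: AAAAAAA
Step 2: AAAAAAA  (unchanged — fixed point at step 1)


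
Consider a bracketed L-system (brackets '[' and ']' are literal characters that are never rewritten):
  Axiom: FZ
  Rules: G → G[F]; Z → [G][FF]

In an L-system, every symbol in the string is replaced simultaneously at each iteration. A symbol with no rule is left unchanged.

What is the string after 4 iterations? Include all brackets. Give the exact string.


Step 0: FZ
Step 1: F[G][FF]
Step 2: F[G[F]][FF]
Step 3: F[G[F][F]][FF]
Step 4: F[G[F][F][F]][FF]

Answer: F[G[F][F][F]][FF]


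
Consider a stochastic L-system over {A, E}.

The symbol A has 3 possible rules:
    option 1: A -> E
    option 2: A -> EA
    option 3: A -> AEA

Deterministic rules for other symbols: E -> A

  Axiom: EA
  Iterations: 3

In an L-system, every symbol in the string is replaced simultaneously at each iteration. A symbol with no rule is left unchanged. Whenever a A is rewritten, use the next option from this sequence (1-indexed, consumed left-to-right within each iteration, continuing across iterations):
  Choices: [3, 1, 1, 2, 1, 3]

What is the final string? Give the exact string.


Answer: AAEAAEA

Derivation:
Step 0: EA
Step 1: AAEA  (used choices [3])
Step 2: EEAEA  (used choices [1, 1, 2])
Step 3: AAEAAEA  (used choices [1, 3])


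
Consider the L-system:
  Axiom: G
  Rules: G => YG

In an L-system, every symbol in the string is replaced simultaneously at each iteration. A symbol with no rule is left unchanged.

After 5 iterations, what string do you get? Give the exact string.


Answer: YYYYYG

Derivation:
Step 0: G
Step 1: YG
Step 2: YYG
Step 3: YYYG
Step 4: YYYYG
Step 5: YYYYYG


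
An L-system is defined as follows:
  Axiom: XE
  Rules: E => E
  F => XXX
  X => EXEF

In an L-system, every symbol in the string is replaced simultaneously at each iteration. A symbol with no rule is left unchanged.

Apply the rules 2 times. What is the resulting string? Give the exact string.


Answer: EEXEFEXXXE

Derivation:
Step 0: XE
Step 1: EXEFE
Step 2: EEXEFEXXXE


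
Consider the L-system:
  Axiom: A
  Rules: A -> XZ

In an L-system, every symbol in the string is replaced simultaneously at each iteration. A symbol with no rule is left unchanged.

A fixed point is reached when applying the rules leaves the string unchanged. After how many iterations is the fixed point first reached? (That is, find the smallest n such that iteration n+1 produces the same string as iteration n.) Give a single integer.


Step 0: A
Step 1: XZ
Step 2: XZ  (unchanged — fixed point at step 1)

Answer: 1


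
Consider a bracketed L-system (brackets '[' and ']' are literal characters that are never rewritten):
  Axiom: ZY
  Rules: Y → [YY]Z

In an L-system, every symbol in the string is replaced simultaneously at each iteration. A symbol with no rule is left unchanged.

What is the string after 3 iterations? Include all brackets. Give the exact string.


Step 0: ZY
Step 1: Z[YY]Z
Step 2: Z[[YY]Z[YY]Z]Z
Step 3: Z[[[YY]Z[YY]Z]Z[[YY]Z[YY]Z]Z]Z

Answer: Z[[[YY]Z[YY]Z]Z[[YY]Z[YY]Z]Z]Z


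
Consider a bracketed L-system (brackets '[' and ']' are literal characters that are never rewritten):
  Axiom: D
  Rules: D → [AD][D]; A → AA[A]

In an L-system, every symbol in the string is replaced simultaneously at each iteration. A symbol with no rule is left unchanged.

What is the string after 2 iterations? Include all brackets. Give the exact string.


Answer: [AA[A][AD][D]][[AD][D]]

Derivation:
Step 0: D
Step 1: [AD][D]
Step 2: [AA[A][AD][D]][[AD][D]]


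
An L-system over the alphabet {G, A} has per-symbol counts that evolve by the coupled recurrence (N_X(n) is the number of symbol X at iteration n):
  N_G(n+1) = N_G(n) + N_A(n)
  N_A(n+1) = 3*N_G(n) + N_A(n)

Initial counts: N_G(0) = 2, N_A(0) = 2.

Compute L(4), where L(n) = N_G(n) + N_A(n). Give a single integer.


Answer: 240

Derivation:
Step 0: N_G=2, N_A=2, L=4
Step 1: N_G=4, N_A=8, L=12
Step 2: N_G=12, N_A=20, L=32
Step 3: N_G=32, N_A=56, L=88
Step 4: N_G=88, N_A=152, L=240


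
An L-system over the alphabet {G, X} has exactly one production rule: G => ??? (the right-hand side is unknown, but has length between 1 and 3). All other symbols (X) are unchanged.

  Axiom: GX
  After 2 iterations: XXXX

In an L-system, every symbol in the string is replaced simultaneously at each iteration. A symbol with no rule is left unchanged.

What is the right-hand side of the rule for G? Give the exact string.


Answer: XXX

Derivation:
Trying G => XXX:
  Step 0: GX
  Step 1: XXXX
  Step 2: XXXX
Matches the given result.


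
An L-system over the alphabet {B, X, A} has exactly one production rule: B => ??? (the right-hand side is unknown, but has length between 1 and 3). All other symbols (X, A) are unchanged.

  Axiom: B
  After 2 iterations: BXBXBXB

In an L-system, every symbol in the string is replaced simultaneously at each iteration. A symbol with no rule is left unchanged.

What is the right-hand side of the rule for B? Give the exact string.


Answer: BXB

Derivation:
Trying B => BXB:
  Step 0: B
  Step 1: BXB
  Step 2: BXBXBXB
Matches the given result.


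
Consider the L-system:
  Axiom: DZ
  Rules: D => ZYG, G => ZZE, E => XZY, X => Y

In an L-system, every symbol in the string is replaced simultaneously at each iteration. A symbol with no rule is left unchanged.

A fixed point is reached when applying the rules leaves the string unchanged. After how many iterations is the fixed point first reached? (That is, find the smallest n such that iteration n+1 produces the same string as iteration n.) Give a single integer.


Answer: 4

Derivation:
Step 0: DZ
Step 1: ZYGZ
Step 2: ZYZZEZ
Step 3: ZYZZXZYZ
Step 4: ZYZZYZYZ
Step 5: ZYZZYZYZ  (unchanged — fixed point at step 4)


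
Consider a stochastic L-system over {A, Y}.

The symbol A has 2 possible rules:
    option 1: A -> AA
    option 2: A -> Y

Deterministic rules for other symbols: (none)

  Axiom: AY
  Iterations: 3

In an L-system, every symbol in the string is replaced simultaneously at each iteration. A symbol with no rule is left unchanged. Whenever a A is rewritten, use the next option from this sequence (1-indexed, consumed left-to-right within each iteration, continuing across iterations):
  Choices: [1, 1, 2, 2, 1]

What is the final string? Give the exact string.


Step 0: AY
Step 1: AAY  (used choices [1])
Step 2: AAYY  (used choices [1, 2])
Step 3: YAAYY  (used choices [2, 1])

Answer: YAAYY


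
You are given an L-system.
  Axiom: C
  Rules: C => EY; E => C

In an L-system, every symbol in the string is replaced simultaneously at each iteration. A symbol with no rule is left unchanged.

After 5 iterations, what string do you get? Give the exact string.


Step 0: C
Step 1: EY
Step 2: CY
Step 3: EYY
Step 4: CYY
Step 5: EYYY

Answer: EYYY


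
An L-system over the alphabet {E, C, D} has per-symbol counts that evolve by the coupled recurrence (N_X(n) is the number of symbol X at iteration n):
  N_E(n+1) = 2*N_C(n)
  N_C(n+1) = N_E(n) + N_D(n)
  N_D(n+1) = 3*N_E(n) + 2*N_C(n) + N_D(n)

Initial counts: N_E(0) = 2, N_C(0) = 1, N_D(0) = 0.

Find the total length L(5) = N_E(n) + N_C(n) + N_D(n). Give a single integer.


Answer: 764

Derivation:
Step 0: N_E=2, N_C=1, N_D=0, L=3
Step 1: N_E=2, N_C=2, N_D=8, L=12
Step 2: N_E=4, N_C=10, N_D=18, L=32
Step 3: N_E=20, N_C=22, N_D=50, L=92
Step 4: N_E=44, N_C=70, N_D=154, L=268
Step 5: N_E=140, N_C=198, N_D=426, L=764


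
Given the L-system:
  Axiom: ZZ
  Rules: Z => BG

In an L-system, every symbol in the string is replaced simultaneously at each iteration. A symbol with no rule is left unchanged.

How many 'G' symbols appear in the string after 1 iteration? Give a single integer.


Step 0: ZZ  (0 'G')
Step 1: BGBG  (2 'G')

Answer: 2


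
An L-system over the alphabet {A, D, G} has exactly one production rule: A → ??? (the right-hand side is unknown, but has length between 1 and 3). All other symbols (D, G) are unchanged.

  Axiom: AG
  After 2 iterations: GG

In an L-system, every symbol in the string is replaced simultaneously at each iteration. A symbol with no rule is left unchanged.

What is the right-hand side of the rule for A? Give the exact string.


Trying A → G:
  Step 0: AG
  Step 1: GG
  Step 2: GG
Matches the given result.

Answer: G


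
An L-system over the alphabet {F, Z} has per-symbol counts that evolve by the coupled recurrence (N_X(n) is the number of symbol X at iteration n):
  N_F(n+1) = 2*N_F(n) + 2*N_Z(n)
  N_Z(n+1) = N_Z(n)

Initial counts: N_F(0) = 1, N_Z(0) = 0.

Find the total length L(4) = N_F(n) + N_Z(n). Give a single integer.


Step 0: N_F=1, N_Z=0, L=1
Step 1: N_F=2, N_Z=0, L=2
Step 2: N_F=4, N_Z=0, L=4
Step 3: N_F=8, N_Z=0, L=8
Step 4: N_F=16, N_Z=0, L=16

Answer: 16


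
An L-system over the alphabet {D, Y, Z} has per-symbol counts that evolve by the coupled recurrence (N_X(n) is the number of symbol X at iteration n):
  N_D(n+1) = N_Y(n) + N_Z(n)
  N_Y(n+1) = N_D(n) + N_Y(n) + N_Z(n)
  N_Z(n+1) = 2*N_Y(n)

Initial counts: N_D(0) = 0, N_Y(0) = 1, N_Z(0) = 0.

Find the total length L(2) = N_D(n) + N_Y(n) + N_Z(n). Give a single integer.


Answer: 9

Derivation:
Step 0: N_D=0, N_Y=1, N_Z=0, L=1
Step 1: N_D=1, N_Y=1, N_Z=2, L=4
Step 2: N_D=3, N_Y=4, N_Z=2, L=9


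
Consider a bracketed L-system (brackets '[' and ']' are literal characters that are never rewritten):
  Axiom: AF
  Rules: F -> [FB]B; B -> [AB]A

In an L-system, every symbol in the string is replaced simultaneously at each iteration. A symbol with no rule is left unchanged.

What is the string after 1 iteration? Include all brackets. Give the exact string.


Answer: A[FB]B

Derivation:
Step 0: AF
Step 1: A[FB]B


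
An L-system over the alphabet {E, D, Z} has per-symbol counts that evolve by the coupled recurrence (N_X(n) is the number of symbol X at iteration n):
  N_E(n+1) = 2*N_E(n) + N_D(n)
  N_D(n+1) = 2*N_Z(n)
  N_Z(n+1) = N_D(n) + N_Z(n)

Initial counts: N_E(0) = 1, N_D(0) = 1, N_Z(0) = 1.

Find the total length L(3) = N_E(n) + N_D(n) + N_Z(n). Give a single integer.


Step 0: N_E=1, N_D=1, N_Z=1, L=3
Step 1: N_E=3, N_D=2, N_Z=2, L=7
Step 2: N_E=8, N_D=4, N_Z=4, L=16
Step 3: N_E=20, N_D=8, N_Z=8, L=36

Answer: 36


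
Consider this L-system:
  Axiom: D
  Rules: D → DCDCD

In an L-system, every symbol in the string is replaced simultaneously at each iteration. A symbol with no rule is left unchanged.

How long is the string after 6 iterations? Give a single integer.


Step 0: length = 1
Step 1: length = 5
Step 2: length = 17
Step 3: length = 53
Step 4: length = 161
Step 5: length = 485
Step 6: length = 1457

Answer: 1457


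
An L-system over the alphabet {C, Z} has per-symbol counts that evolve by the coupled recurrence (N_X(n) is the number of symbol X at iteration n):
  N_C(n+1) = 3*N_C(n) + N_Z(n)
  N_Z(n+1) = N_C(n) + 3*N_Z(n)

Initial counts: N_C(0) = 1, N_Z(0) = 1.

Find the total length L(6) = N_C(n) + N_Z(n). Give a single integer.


Step 0: N_C=1, N_Z=1, L=2
Step 1: N_C=4, N_Z=4, L=8
Step 2: N_C=16, N_Z=16, L=32
Step 3: N_C=64, N_Z=64, L=128
Step 4: N_C=256, N_Z=256, L=512
Step 5: N_C=1024, N_Z=1024, L=2048
Step 6: N_C=4096, N_Z=4096, L=8192

Answer: 8192


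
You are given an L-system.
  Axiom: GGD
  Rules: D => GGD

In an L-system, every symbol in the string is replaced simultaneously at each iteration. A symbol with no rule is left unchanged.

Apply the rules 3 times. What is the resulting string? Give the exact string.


Answer: GGGGGGGGD

Derivation:
Step 0: GGD
Step 1: GGGGD
Step 2: GGGGGGD
Step 3: GGGGGGGGD


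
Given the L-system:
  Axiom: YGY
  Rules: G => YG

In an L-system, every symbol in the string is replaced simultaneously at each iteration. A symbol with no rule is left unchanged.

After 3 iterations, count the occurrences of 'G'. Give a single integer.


Answer: 1

Derivation:
Step 0: YGY  (1 'G')
Step 1: YYGY  (1 'G')
Step 2: YYYGY  (1 'G')
Step 3: YYYYGY  (1 'G')


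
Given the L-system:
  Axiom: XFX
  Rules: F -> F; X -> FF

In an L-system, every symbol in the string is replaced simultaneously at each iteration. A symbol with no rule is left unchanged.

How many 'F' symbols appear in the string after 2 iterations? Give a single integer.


Step 0: XFX  (1 'F')
Step 1: FFFFF  (5 'F')
Step 2: FFFFF  (5 'F')

Answer: 5


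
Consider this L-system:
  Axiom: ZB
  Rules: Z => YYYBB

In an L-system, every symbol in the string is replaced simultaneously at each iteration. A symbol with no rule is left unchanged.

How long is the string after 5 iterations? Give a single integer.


Step 0: length = 2
Step 1: length = 6
Step 2: length = 6
Step 3: length = 6
Step 4: length = 6
Step 5: length = 6

Answer: 6


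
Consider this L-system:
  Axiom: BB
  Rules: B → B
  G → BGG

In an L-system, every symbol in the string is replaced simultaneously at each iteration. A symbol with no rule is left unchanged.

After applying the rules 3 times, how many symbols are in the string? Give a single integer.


Step 0: length = 2
Step 1: length = 2
Step 2: length = 2
Step 3: length = 2

Answer: 2


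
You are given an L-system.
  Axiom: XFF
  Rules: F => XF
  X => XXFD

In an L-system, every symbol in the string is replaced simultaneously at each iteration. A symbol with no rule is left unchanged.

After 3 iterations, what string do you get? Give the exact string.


Step 0: XFF
Step 1: XXFDXFXF
Step 2: XXFDXXFDXFDXXFDXFXXFDXF
Step 3: XXFDXXFDXFDXXFDXXFDXFDXXFDXFDXXFDXXFDXFDXXFDXFXXFDXXFDXFDXXFDXF

Answer: XXFDXXFDXFDXXFDXXFDXFDXXFDXFDXXFDXXFDXFDXXFDXFXXFDXXFDXFDXXFDXF


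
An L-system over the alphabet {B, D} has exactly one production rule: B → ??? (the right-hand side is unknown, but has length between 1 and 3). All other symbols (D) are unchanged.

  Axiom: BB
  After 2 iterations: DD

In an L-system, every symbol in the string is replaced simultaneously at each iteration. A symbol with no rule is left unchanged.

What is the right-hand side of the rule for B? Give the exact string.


Trying B → D:
  Step 0: BB
  Step 1: DD
  Step 2: DD
Matches the given result.

Answer: D


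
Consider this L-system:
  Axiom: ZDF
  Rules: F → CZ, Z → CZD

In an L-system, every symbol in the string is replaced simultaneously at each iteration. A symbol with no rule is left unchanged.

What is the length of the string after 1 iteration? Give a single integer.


Answer: 6

Derivation:
Step 0: length = 3
Step 1: length = 6


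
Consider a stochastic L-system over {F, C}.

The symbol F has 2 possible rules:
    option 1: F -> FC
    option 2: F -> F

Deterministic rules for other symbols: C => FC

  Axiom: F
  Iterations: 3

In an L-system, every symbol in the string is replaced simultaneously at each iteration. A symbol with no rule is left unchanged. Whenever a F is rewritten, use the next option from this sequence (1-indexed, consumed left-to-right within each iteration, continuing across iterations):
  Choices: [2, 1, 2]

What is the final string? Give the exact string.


Answer: FFC

Derivation:
Step 0: F
Step 1: F  (used choices [2])
Step 2: FC  (used choices [1])
Step 3: FFC  (used choices [2])


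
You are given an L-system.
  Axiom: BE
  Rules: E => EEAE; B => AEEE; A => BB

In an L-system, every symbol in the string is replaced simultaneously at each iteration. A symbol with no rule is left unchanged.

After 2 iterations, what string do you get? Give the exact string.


Answer: BBEEAEEEAEEEAEEEAEEEAEBBEEAE

Derivation:
Step 0: BE
Step 1: AEEEEEAE
Step 2: BBEEAEEEAEEEAEEEAEEEAEBBEEAE


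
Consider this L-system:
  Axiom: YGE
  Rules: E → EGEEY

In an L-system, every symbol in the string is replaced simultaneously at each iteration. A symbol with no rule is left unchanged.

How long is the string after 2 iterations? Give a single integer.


Answer: 19

Derivation:
Step 0: length = 3
Step 1: length = 7
Step 2: length = 19


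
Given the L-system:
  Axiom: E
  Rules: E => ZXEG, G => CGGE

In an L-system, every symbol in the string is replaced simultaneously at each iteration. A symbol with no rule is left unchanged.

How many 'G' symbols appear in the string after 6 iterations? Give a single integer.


Answer: 144

Derivation:
Step 0: E  (0 'G')
Step 1: ZXEG  (1 'G')
Step 2: ZXZXEGCGGE  (3 'G')
Step 3: ZXZXZXEGCGGECCGGECGGEZXEG  (8 'G')
Step 4: ZXZXZXZXEGCGGECCGGECGGEZXEGCCCGGECGGEZXEGCCGGECGGEZXEGZXZXEGCGGE  (21 'G')
Step 5: ZXZXZXZXZXEGCGGECCGGECGGEZXEGCCCGGECGGEZXEGCCGGECGGEZXEGZXZXEGCGGECCCCGGECGGEZXEGCCGGECGGEZXEGZXZXEGCGGECCCGGECGGEZXEGCCGGECGGEZXEGZXZXEGCGGEZXZXZXEGCGGECCGGECGGEZXEG  (55 'G')
Step 6: ZXZXZXZXZXZXEGCGGECCGGECGGEZXEGCCCGGECGGEZXEGCCGGECGGEZXEGZXZXEGCGGECCCCGGECGGEZXEGCCGGECGGEZXEGZXZXEGCGGECCCGGECGGEZXEGCCGGECGGEZXEGZXZXEGCGGEZXZXZXEGCGGECCGGECGGEZXEGCCCCCGGECGGEZXEGCCGGECGGEZXEGZXZXEGCGGECCCGGECGGEZXEGCCGGECGGEZXEGZXZXEGCGGEZXZXZXEGCGGECCGGECGGEZXEGCCCCGGECGGEZXEGCCGGECGGEZXEGZXZXEGCGGECCCGGECGGEZXEGCCGGECGGEZXEGZXZXEGCGGEZXZXZXEGCGGECCGGECGGEZXEGZXZXZXZXEGCGGECCGGECGGEZXEGCCCGGECGGEZXEGCCGGECGGEZXEGZXZXEGCGGE  (144 'G')
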